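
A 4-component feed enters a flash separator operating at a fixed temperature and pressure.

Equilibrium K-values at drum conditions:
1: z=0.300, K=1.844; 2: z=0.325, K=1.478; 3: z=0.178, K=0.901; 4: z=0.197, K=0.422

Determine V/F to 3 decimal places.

Material balance + equilibrium reduce to Σ zᵢ(Kᵢ−1)/(1+V/F(Kᵢ−1)) = 0.
g(0) = ΣzᵢKᵢ − 1 = 0.277 and g(1) = 1 − Σzᵢ/Kᵢ = -0.047, so a root lies in (0, 1).
Iterate (Newton) starting at V/F = 0.35:
  V/F = 0.350: g = 0.1675, g' = -0.287 → V/F = 0.933
  V/F = 0.933: g = -0.0177, g' = -0.415 → V/F = 0.891
  V/F = 0.891: g = -0.0006, g' = -0.388 → V/F = 0.889
Converged at V/F = 0.889.

V/F = 0.889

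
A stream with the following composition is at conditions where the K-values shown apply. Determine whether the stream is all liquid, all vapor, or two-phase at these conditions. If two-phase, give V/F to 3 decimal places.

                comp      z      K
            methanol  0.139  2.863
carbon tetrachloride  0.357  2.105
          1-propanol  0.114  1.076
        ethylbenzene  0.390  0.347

two-phase, V/F = 0.527

ΣzᵢKᵢ = 1.407; Σzᵢ/Kᵢ = 1.448.
Both exceed 1, so a two-phase solution exists.
Let ψ = V/F and solve Σ zᵢ(Kᵢ−1)/(1+ψ(Kᵢ−1)) = 0.
Newton–Raphson from ψ = 0.5:
  ψ = 0.500: g = 0.0184, g' = -0.677 → ψ = 0.527
Converged at ψ = 0.527.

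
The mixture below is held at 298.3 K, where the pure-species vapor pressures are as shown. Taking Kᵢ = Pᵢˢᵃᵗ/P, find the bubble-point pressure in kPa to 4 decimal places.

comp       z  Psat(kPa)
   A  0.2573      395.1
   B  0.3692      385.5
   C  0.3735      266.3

Pbub = 343.4489 kPa

At the bubble point ψ → 0, so ΣzᵢKᵢ = 1 with Kᵢ = Pᵢˢᵃᵗ/P ⇒ P = ΣzᵢPᵢˢᵃᵗ.
P = 0.2573·395.1 + 0.3692·385.5 + 0.3735·266.3 = 343.4489 kPa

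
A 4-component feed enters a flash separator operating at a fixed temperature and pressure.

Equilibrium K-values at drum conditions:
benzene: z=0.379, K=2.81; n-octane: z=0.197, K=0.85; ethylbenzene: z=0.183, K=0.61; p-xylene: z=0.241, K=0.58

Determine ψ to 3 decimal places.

Iterate (Newton) starting at ψ = 0.5:
  ψ = 0.500: g = 0.1114, g' = -0.458 → ψ = 0.743
  ψ = 0.743: g = 0.0117, g' = -0.376 → ψ = 0.774
Converged at ψ = 0.774.

ψ = 0.774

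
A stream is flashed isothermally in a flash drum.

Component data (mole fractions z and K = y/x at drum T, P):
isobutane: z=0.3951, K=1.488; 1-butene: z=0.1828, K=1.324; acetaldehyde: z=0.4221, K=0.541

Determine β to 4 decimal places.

β = 0.2878

Newton–Raphson from β = 0.55:
  β = 0.5500: g = -0.05689, g' = -0.2314 → β = 0.3042
  β = 0.3042: g = -0.00338, g' = -0.2074 → β = 0.2879
  β = 0.2879: g = -0.00001, g' = -0.2065 → β = 0.2878
Converged at β = 0.2878.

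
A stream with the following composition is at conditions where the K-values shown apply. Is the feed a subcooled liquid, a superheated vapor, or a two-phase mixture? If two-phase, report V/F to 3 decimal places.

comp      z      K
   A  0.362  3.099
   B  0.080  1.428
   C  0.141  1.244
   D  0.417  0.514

ΣzᵢKᵢ = 1.626; Σzᵢ/Kᵢ = 1.097.
Both exceed 1, so a two-phase solution exists.
Rachford–Rice: g(ψ) = Σ zᵢ(Kᵢ−1)/(1+ψ(Kᵢ−1)) = 0.
Newton–Raphson from ψ = 0.5:
  ψ = 0.500: g = 0.1619, g' = -0.568 → ψ = 0.785
  ψ = 0.785: g = 0.0138, g' = -0.499 → ψ = 0.813
Converged at ψ = 0.813.

two-phase, V/F = 0.813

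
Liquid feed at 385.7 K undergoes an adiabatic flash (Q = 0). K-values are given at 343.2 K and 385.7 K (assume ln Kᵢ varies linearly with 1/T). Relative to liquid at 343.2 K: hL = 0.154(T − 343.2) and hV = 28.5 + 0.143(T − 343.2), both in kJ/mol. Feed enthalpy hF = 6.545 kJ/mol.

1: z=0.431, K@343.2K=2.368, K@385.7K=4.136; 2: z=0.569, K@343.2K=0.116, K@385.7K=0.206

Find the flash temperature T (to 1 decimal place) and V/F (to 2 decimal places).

Adiabatic flash: solve Rachford–Rice at each trial T, then check hF = ψ·hV(T) + (1−ψ)·hL(T).
  T = 343.2 K: K = (2.368, 0.116), RR gives ψ = 0.072, H_out = 2.041 kJ/mol
  T = 385.7 K: K = (4.136, 0.206), RR gives ψ = 0.361, H_out = 16.675 kJ/mol
  T = 364.4 K: K = (3.179, 0.157), RR gives ψ = 0.250, H_out = 10.336 kJ/mol
  T = 353.8 K: K = (2.756, 0.136), RR gives ψ = 0.175, H_out = 6.586 kJ/mol
  T = 348.5 K: K = (2.557, 0.126), RR gives ψ = 0.128, H_out = 4.444 kJ/mol
  T = 351.1 K: K = (2.654, 0.130), RR gives ψ = 0.152, H_out = 5.523 kJ/mol
  T = 352.5 K: K = (2.706, 0.133), RR gives ψ = 0.164, H_out = 6.081 kJ/mol
Linear interpolation between T = 352.5 (H_out = 6.081) and T = 353.8 (H_out = 6.586) on hF = 6.545 gives T ≈ 353.7 K, at which ψ = 0.17.

T = 353.7 K, V/F = 0.17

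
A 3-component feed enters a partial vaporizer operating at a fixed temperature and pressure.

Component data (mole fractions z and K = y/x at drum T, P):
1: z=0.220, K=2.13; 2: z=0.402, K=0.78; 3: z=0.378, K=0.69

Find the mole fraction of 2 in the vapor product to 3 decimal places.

Material balance + equilibrium reduce to Σ zᵢ(Kᵢ−1)/(1+V/F(Kᵢ−1)) = 0.
Check two-phase: ΣzᵢKᵢ = 1.043 > 1 and Σzᵢ/Kᵢ = 1.166 > 1, so g(0) = 0.043 > 0 and g(1) = -0.166 < 0.
Newton–Raphson from V/F = 0.5:
  V/F = 0.500: g = -0.0792, g' = -0.190 → V/F = 0.083
  V/F = 0.083: g = 0.0168, g' = -0.293 → V/F = 0.141
  V/F = 0.141: g = 0.0007, g' = -0.270 → V/F = 0.143
Converged at V/F = 0.143.
Compositions from xᵢ = zᵢ/(1+V/F(Kᵢ−1)), yᵢ = Kᵢxᵢ:
  1: x = 0.189, y = 0.403
  2: x = 0.415, y = 0.324
  3: x = 0.396, y = 0.273

y_2 = 0.324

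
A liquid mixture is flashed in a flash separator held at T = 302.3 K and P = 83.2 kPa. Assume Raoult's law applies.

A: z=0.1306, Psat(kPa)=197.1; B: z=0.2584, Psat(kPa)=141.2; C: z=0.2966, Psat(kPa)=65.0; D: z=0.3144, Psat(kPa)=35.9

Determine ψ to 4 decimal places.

Raoult's law: Kᵢ = Pᵢˢᵃᵗ/P = Pᵢˢᵃᵗ/83.2.
  K_A = 197.1/83.2 = 2.368990, K_B = 141.2/83.2 = 1.697115, K_C = 65.0/83.2 = 0.781250, K_D = 35.9/83.2 = 0.431490
Let ψ = V/F and solve Σ zᵢ(Kᵢ−1)/(1+ψ(Kᵢ−1)) = 0.
Feasibility: ΣzᵢKᵢ = 1.1153, Σzᵢ/Kᵢ = 1.3157 — both > 1, two phases present.
Newton iteration, ψ⁰ = 0.5:
  ψ = 0.5000: g = -0.08286, g' = -0.3716 → ψ = 0.2770
  ψ = 0.2770: g = -0.00060, g' = -0.3761 → ψ = 0.2754
Converged at ψ = 0.2754.

ψ = 0.2754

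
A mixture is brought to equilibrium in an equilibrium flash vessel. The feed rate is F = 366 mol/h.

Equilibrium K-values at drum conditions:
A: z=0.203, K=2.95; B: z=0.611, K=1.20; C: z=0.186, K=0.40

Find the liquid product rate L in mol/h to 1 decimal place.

L = 32.7 mol/h

Material balance + equilibrium reduce to Σ zᵢ(Kᵢ−1)/(1+β(Kᵢ−1)) = 0.
Feasibility: ΣzᵢKᵢ = 1.406, Σzᵢ/Kᵢ = 1.043 — both > 1, two phases present.
Newton–Raphson from β = 0.5:
  β = 0.500: g = 0.1521, g' = -0.355 → β = 0.929
  β = 0.929: g = -0.0082, g' = -0.457 → β = 0.911
Converged at β = 0.911.
Then V = β·F = 0.9105·366 = 333.3 mol/h and L = F − V = 32.7 mol/h.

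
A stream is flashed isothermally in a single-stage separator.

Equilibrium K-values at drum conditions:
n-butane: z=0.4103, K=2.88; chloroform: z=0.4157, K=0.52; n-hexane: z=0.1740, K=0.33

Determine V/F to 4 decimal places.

Newton iteration, V/F⁰ = 0.62:
  V/F = 0.6200: g = -0.12731, g' = -0.7319 → V/F = 0.4461
  V/F = 0.4461: g = -0.00063, g' = -0.7430 → V/F = 0.4452
Converged at V/F = 0.4452.

V/F = 0.4452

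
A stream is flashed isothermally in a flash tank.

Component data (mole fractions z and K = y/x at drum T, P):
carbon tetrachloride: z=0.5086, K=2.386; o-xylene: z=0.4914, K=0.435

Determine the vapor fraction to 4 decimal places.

Newton iteration, ψ⁰ = 0.36:
  ψ = 0.3600: g = 0.12174, g' = -0.6820 → ψ = 0.5385
  ψ = 0.5385: g = 0.00460, g' = -0.6444 → ψ = 0.5456
Converged at ψ = 0.5456.

ψ = 0.5456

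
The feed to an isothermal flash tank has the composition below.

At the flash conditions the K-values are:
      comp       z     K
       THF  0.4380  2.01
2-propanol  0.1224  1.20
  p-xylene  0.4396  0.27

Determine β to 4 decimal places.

β = 0.2249

Let β = V/F and solve Σ zᵢ(Kᵢ−1)/(1+β(Kᵢ−1)) = 0.
Feasibility: ΣzᵢKᵢ = 1.1460, Σzᵢ/Kᵢ = 1.9481 — both > 1, two phases present.
Iterate (Newton) starting at β = 0.3:
  β = 0.3000: g = -0.04829, g' = -0.6516 → β = 0.2259
  β = 0.2259: g = -0.00065, g' = -0.6366 → β = 0.2249
Converged at β = 0.2249.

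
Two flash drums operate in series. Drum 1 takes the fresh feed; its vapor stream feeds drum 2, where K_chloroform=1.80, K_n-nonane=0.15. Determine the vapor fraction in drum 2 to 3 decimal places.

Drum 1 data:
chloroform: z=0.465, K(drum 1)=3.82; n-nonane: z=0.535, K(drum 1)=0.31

V/F (drum 2) = 0.572

Drum 1:
Rachford–Rice: g(ψ₁) = Σ zᵢ(Kᵢ−1)/(1+ψ₁(Kᵢ−1)) = 0.
Check two-phase: ΣzᵢKᵢ = 1.942 > 1 and Σzᵢ/Kᵢ = 1.848 > 1, so g(0) = 0.942 > 0 and g(1) = -0.848 < 0.
Binary case is linear: z₁(K₁−1)(1+ψ₁(K₂−1)) + z₂(K₂−1)(1+ψ₁(K₁−1)) = 0
⇒ ψ₁ = [z₁(K₁−1)+z₂(K₂−1)] / [−(K₁−1)(K₂−1)] = 0.9421/1.9458 = 0.484
Drum-1 compositions:
  chloroform: x = 0.197, y = 0.751
  n-nonane: x = 0.803, y = 0.249
Drum-2 feed = drum-1 vapor: z₂ = (0.7509, 0.2491).
Drum 2:
Rachford–Rice: g(ψ₂) = Σ zᵢ(Kᵢ−1)/(1+ψ₂(Kᵢ−1)) = 0.
Check two-phase: ΣzᵢKᵢ = 1.389 > 1 and Σzᵢ/Kᵢ = 2.078 > 1, so g(0) = 0.389 > 0 and g(1) = -1.078 < 0.
Iterate (Newton) starting at ψ₂ = 0.52:
  ψ₂ = 0.520: g = 0.0449, g' = -0.818 → ψ₂ = 0.575
  ψ₂ = 0.575: g = -0.0025, g' = -0.914 → ψ₂ = 0.572
Converged at ψ₂ = 0.572.
  chloroform: x = 0.515, y = 0.927
  n-nonane: x = 0.485, y = 0.073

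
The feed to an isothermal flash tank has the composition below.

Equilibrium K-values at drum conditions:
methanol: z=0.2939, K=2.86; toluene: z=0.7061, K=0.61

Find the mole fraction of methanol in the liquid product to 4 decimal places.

x_methanol = 0.1733

Let ψ = V/F and solve Σ zᵢ(Kᵢ−1)/(1+ψ(Kᵢ−1)) = 0.
g(0) = ΣzᵢKᵢ − 1 = 0.2713 and g(1) = 1 − Σzᵢ/Kᵢ = -0.2603, so a root lies in (0, 1).
Iterate (Newton) starting at ψ = 0.58:
  ψ = 0.5800: g = -0.09291, g' = -0.4147 → ψ = 0.3559
  ψ = 0.3559: g = 0.00914, g' = -0.5129 → ψ = 0.3738
  ψ = 0.3738: g = 0.00011, g' = -0.5010 → ψ = 0.3740
Converged at ψ = 0.3740.
Compositions from xᵢ = zᵢ/(1+ψ(Kᵢ−1)), yᵢ = Kᵢxᵢ:
  methanol: x = 0.1733, y = 0.4957
  toluene: x = 0.8267, y = 0.5043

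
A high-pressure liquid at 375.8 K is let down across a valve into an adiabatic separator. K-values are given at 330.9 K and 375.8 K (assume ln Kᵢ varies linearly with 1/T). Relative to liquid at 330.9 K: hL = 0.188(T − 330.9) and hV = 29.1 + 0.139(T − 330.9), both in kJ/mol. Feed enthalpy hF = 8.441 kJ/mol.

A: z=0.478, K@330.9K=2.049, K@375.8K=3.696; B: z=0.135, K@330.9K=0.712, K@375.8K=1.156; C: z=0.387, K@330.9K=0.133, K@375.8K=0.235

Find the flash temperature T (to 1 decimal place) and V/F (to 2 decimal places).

T = 337.3 K, V/F = 0.25

Adiabatic flash: solve Rachford–Rice at each trial T, then check hF = ψ·hV(T) + (1−ψ)·hL(T).
  T = 330.9 K: K = (2.049, 0.712, 0.133), RR gives ψ = 0.159, H_out = 4.620 kJ/mol
  T = 375.8 K: K = (3.696, 1.156, 0.235), RR gives ψ = 0.572, H_out = 23.825 kJ/mol
  T = 353.4 K: K = (2.806, 0.922, 0.180), RR gives ψ = 0.416, H_out = 15.889 kJ/mol
  T = 342.1 K: K = (2.408, 0.813, 0.155), RR gives ψ = 0.309, H_out = 10.930 kJ/mol
  T = 336.5 K: K = (2.224, 0.762, 0.144), RR gives ψ = 0.241, H_out = 8.013 kJ/mol
  T = 339.3 K: K = (2.315, 0.787, 0.150), RR gives ψ = 0.277, H_out = 9.521 kJ/mol
  T = 337.9 K: K = (2.270, 0.774, 0.147), RR gives ψ = 0.260, H_out = 8.780 kJ/mol
Linear interpolation between T = 336.5 (H_out = 8.013) and T = 337.9 (H_out = 8.780) on hF = 8.441 gives T ≈ 337.3 K, at which ψ = 0.25.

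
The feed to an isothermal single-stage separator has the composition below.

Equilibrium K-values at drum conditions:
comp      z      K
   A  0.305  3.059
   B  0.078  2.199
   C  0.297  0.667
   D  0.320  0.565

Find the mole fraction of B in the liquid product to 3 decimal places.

Iterate (Newton) starting at V/F = 0.44:
  V/F = 0.440: g = 0.1027, g' = -0.542 → V/F = 0.630
  V/F = 0.630: g = 0.0100, g' = -0.449 → V/F = 0.652
Converged at V/F = 0.652.
Compositions from xᵢ = zᵢ/(1+V/F(Kᵢ−1)), yᵢ = Kᵢxᵢ:
  A: x = 0.130, y = 0.398
  B: x = 0.044, y = 0.096
  C: x = 0.379, y = 0.253
  D: x = 0.447, y = 0.252

x_B = 0.044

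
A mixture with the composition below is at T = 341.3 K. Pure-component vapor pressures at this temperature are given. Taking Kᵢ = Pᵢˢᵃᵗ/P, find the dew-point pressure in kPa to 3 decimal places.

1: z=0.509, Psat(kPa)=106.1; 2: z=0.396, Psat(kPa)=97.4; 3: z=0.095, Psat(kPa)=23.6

At the dew point ψ → 1, so Σzᵢ/Kᵢ = 1 with Kᵢ = Pᵢˢᵃᵗ/P ⇒ 1/P = Σzᵢ/Pᵢˢᵃᵗ.
1/P = 0.509/106.1 + 0.396/97.4 + 0.095/23.6 = 0.012888 ⇒ P = 77.589 kPa

Pdew = 77.589 kPa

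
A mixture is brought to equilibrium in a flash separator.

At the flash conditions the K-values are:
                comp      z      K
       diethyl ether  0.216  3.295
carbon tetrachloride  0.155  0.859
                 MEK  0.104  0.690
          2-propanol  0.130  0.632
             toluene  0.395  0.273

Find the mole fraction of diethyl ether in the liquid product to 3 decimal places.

x_diethyl ether = 0.179

Rachford–Rice: g(V/F) = Σ zᵢ(Kᵢ−1)/(1+V/F(Kᵢ−1)) = 0.
Check two-phase: ΣzᵢKᵢ = 1.107 > 1 and Σzᵢ/Kᵢ = 2.049 > 1, so g(0) = 0.107 > 0 and g(1) = -1.049 < 0.
Newton iteration, V/F⁰ = 0.5:
  V/F = 0.500: g = -0.3406, g' = -0.806 → V/F = 0.077
  V/F = 0.077: g = 0.0123, g' = -1.087 → V/F = 0.089
Converged at V/F = 0.089.
Compositions from xᵢ = zᵢ/(1+V/F(Kᵢ−1)), yᵢ = Kᵢxᵢ:
  diethyl ether: x = 0.179, y = 0.591
  carbon tetrachloride: x = 0.157, y = 0.135
  MEK: x = 0.107, y = 0.074
  2-propanol: x = 0.134, y = 0.085
  toluene: x = 0.422, y = 0.115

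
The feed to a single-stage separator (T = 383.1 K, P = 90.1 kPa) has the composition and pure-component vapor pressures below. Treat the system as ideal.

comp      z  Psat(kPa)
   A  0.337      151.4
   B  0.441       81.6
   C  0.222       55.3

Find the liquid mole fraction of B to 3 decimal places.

x_B = 0.470

Raoult's law: Kᵢ = Pᵢˢᵃᵗ/P = Pᵢˢᵃᵗ/90.1.
  K_A = 151.4/90.1 = 1.68036, K_B = 81.6/90.1 = 0.90566, K_C = 55.3/90.1 = 0.61376
Rachford–Rice: g(V/F) = Σ zᵢ(Kᵢ−1)/(1+V/F(Kᵢ−1)) = 0.
Check two-phase: ΣzᵢKᵢ = 1.102 > 1 and Σzᵢ/Kᵢ = 1.049 > 1, so g(0) = 0.102 > 0 and g(1) = -0.049 < 0.
Iterate (Newton) starting at V/F = 0.5:
  V/F = 0.500: g = 0.0212, g' = -0.142 → V/F = 0.649
  V/F = 0.649: g = 0.0003, g' = -0.139 → V/F = 0.651
Converged at V/F = 0.651.
Compositions from xᵢ = zᵢ/(1+V/F(Kᵢ−1)), yᵢ = Kᵢxᵢ:
  A: x = 0.234, y = 0.392
  B: x = 0.470, y = 0.426
  C: x = 0.297, y = 0.182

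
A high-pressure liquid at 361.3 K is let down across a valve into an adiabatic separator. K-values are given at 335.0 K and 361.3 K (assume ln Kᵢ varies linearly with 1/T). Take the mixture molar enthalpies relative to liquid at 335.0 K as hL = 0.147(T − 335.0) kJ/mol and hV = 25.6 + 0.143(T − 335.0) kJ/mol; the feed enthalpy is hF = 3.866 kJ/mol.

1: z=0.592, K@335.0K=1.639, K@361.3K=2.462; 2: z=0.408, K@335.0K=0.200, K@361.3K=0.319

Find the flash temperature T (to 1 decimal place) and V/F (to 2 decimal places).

Adiabatic flash: solve Rachford–Rice at each trial T, then check hF = ψ·hV(T) + (1−ψ)·hL(T).
  T = 335.0 K: K = (1.639, 0.200), RR gives ψ = 0.102, H_out = 2.598 kJ/mol
  T = 361.3 K: K = (2.462, 0.319), RR gives ψ = 0.590, H_out = 18.914 kJ/mol
  T = 348.1 K: K = (2.023, 0.255), RR gives ψ = 0.395, H_out = 12.024 kJ/mol
  T = 341.6 K: K = (1.826, 0.226), RR gives ψ = 0.271, H_out = 7.907 kJ/mol
  T = 338.3 K: K = (1.731, 0.213), RR gives ψ = 0.194, H_out = 5.446 kJ/mol
  T = 336.6 K: K = (1.683, 0.206), RR gives ψ = 0.149, H_out = 4.036 kJ/mol
Linear interpolation between T = 335.0 (H_out = 2.598) and T = 336.6 (H_out = 4.036) on hF = 3.866 gives T ≈ 336.4 K, at which ψ = 0.14.

T = 336.4 K, V/F = 0.14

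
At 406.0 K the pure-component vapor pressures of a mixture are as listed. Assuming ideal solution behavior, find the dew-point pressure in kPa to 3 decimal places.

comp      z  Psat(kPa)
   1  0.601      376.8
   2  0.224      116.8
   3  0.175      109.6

Pdew = 195.713 kPa

At the dew point ψ → 1, so Σzᵢ/Kᵢ = 1 with Kᵢ = Pᵢˢᵃᵗ/P ⇒ 1/P = Σzᵢ/Pᵢˢᵃᵗ.
1/P = 0.601/376.8 + 0.224/116.8 + 0.175/109.6 = 0.005110 ⇒ P = 195.713 kPa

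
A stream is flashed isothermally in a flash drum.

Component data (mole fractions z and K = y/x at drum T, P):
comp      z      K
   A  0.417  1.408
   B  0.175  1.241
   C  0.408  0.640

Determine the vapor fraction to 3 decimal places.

Newton–Raphson from ψ = 0.35:
  ψ = 0.350: g = 0.0197, g' = -0.131 → ψ = 0.500
  ψ = 0.500: g = -0.0002, g' = -0.135 → ψ = 0.499
Converged at ψ = 0.499.

ψ = 0.499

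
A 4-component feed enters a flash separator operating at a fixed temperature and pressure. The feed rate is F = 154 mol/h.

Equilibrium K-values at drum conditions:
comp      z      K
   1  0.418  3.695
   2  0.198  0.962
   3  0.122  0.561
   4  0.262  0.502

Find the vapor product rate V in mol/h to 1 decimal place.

Rachford–Rice: g(ψ) = Σ zᵢ(Kᵢ−1)/(1+ψ(Kᵢ−1)) = 0.
g(0) = ΣzᵢKᵢ − 1 = 0.935 and g(1) = 1 − Σzᵢ/Kᵢ = -0.058, so a root lies in (0, 1).
Newton–Raphson from ψ = 0.5:
  ψ = 0.500: g = 0.2299, g' = -0.705 → ψ = 0.826
  ψ = 0.826: g = 0.0357, g' = -0.537 → ψ = 0.893
Converged at ψ = 0.893.
Then V = ψ·F = 0.8927·154 = 137.5 mol/h and L = F − V = 16.5 mol/h.

V = 137.5 mol/h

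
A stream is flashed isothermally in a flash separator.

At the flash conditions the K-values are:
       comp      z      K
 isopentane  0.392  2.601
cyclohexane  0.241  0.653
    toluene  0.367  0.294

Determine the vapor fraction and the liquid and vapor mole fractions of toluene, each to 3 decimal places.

ψ = 0.302, x_toluene = 0.467, y_toluene = 0.137

Let ψ = V/F and solve Σ zᵢ(Kᵢ−1)/(1+ψ(Kᵢ−1)) = 0.
g(0) = ΣzᵢKᵢ − 1 = 0.285 and g(1) = 1 − Σzᵢ/Kᵢ = -0.768, so a root lies in (0, 1).
Newton–Raphson from ψ = 0.5:
  ψ = 0.500: g = -0.1531, g' = -0.789 → ψ = 0.306
  ψ = 0.306: g = -0.0029, g' = -0.787 → ψ = 0.302
Converged at ψ = 0.302.
Compositions from xᵢ = zᵢ/(1+ψ(Kᵢ−1)), yᵢ = Kᵢxᵢ:
  isopentane: x = 0.264, y = 0.687
  cyclohexane: x = 0.269, y = 0.176
  toluene: x = 0.467, y = 0.137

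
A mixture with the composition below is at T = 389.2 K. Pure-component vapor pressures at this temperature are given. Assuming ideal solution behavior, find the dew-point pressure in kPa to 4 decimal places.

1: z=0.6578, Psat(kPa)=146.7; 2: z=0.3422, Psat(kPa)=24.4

At the dew point ψ → 1, so Σzᵢ/Kᵢ = 1 with Kᵢ = Pᵢˢᵃᵗ/P ⇒ 1/P = Σzᵢ/Pᵢˢᵃᵗ.
1/P = 0.6578/146.7 + 0.3422/24.4 = 0.0185086 ⇒ P = 54.0290 kPa

Pdew = 54.0290 kPa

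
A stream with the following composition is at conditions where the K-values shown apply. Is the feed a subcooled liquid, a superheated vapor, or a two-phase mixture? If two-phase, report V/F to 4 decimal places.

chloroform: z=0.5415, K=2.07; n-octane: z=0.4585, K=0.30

two-phase, V/F = 0.3451

ΣzᵢKᵢ = 1.2585; Σzᵢ/Kᵢ = 1.7899.
Both exceed 1, so a two-phase solution exists.
Material balance + equilibrium reduce to Σ zᵢ(Kᵢ−1)/(1+ψ(Kᵢ−1)) = 0.
Newton iteration, ψ⁰ = 0.6:
  ψ = 0.6000: g = -0.20050, g' = -0.8978 → ψ = 0.3767
  ψ = 0.3767: g = -0.02292, g' = -0.7293 → ψ = 0.3453
  ψ = 0.3453: g = -0.00013, g' = -0.7213 → ψ = 0.3451
Converged at ψ = 0.3451.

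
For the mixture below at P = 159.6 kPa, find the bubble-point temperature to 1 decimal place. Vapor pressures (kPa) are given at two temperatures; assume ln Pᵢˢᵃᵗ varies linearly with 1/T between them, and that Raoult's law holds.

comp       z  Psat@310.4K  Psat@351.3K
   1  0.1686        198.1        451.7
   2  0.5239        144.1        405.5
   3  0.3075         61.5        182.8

T = 318.7 K

Bubble-point temperature: ΣzᵢPᵢˢᵃᵗ(T) = P. Interpolate ln Pᵢˢᵃᵗ = aᵢ + bᵢ/T.
  T = 310.4 K: ΣzᵢPᵢˢᵃᵗ = 127.80 kPa
  T = 351.3 K: ΣzᵢPᵢˢᵃᵗ = 344.81 kPa
  T = 330.9 K: ΣzᵢPᵢˢᵃᵗ = 216.47 kPa
  T = 320.6 K: ΣzᵢPᵢˢᵃᵗ = 167.47 kPa
  T = 315.5 K: ΣzᵢPᵢˢᵃᵗ = 146.60 kPa
  T = 318.1 K: ΣzᵢPᵢˢᵃᵗ = 156.97 kPa
Interpolating between 318.1 K and 320.6 K gives T ≈ 318.7 K.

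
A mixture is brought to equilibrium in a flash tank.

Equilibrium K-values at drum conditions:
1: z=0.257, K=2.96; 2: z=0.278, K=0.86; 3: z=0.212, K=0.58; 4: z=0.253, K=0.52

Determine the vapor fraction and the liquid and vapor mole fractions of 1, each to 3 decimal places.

Newton–Raphson from ψ = 0.5:
  ψ = 0.500: g = -0.0599, g' = -0.419 → ψ = 0.357
  ψ = 0.357: g = 0.0041, g' = -0.484 → ψ = 0.365
Converged at ψ = 0.365.
Compositions from xᵢ = zᵢ/(1+ψ(Kᵢ−1)), yᵢ = Kᵢxᵢ:
  1: x = 0.150, y = 0.443
  2: x = 0.293, y = 0.252
  3: x = 0.250, y = 0.145
  4: x = 0.307, y = 0.160

ψ = 0.365, x_1 = 0.150, y_1 = 0.443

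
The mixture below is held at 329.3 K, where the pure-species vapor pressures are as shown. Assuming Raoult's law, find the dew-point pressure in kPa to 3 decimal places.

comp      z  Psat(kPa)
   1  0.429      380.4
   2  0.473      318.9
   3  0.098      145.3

At the dew point ψ → 1, so Σzᵢ/Kᵢ = 1 with Kᵢ = Pᵢˢᵃᵗ/P ⇒ 1/P = Σzᵢ/Pᵢˢᵃᵗ.
1/P = 0.429/380.4 + 0.473/318.9 + 0.098/145.3 = 0.003285 ⇒ P = 304.372 kPa

Pdew = 304.372 kPa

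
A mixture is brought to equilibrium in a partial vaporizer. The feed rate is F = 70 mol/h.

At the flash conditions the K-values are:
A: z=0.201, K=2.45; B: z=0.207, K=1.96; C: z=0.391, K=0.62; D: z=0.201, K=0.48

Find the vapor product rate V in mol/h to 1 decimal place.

Rachford–Rice: g(V/F) = Σ zᵢ(Kᵢ−1)/(1+V/F(Kᵢ−1)) = 0.
Feasibility: ΣzᵢKᵢ = 1.237, Σzᵢ/Kᵢ = 1.237 — both > 1, two phases present.
Newton–Raphson from V/F = 0.5:
  V/F = 0.500: g = -0.0214, g' = -0.414 → V/F = 0.448
  V/F = 0.448: g = 0.0002, g' = -0.423 → V/F = 0.449
Converged at V/F = 0.449.
Then V = V/F·F = 0.4487·70 = 31.4 mol/h and L = F − V = 38.6 mol/h.

V = 31.4 mol/h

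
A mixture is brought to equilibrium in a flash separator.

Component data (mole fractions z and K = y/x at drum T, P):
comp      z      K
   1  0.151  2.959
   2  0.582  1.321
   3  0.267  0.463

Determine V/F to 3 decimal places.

Rachford–Rice: g(V/F) = Σ zᵢ(Kᵢ−1)/(1+V/F(Kᵢ−1)) = 0.
Check two-phase: ΣzᵢKᵢ = 1.339 > 1 and Σzᵢ/Kᵢ = 1.068 > 1, so g(0) = 0.339 > 0 and g(1) = -0.068 < 0.
Newton iteration, V/F⁰ = 0.5:
  V/F = 0.500: g = 0.1144, g' = -0.336 → V/F = 0.840
  V/F = 0.840: g = -0.0023, g' = -0.376 → V/F = 0.834
Converged at V/F = 0.834.

V/F = 0.834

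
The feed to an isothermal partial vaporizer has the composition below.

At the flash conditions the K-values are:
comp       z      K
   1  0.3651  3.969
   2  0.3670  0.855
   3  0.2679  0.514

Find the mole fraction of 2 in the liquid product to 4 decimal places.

x_2 = 0.4225

Let β = V/F and solve Σ zᵢ(Kᵢ−1)/(1+β(Kᵢ−1)) = 0.
Check two-phase: ΣzᵢKᵢ = 1.9006 > 1 and Σzᵢ/Kᵢ = 1.0424 > 1, so g(0) = 0.9006 > 0 and g(1) = -0.0424 < 0.
Newton–Raphson from β = 0.69:
  β = 0.6900: g = 0.10055, g' = -0.4990 → β = 0.8915
  β = 0.8915: g = 0.00639, g' = -0.4492 → β = 0.9057
Converged at β = 0.9057.
Compositions from xᵢ = zᵢ/(1+β(Kᵢ−1)), yᵢ = Kᵢxᵢ:
  1: x = 0.0990, y = 0.3928
  2: x = 0.4225, y = 0.3612
  3: x = 0.4785, y = 0.2460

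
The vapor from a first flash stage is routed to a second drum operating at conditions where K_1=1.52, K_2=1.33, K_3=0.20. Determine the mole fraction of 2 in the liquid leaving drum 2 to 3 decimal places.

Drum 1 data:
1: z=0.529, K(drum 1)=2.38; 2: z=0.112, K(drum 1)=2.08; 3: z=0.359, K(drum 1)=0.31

Drum 1:
Rachford–Rice: g(ψ₁) = Σ zᵢ(Kᵢ−1)/(1+ψ₁(Kᵢ−1)) = 0.
g(0) = ΣzᵢKᵢ − 1 = 0.603 and g(1) = 1 − Σzᵢ/Kᵢ = -0.434, so a root lies in (0, 1).
Newton iteration, ψ₁⁰ = 0.68:
  ψ₁ = 0.680: g = -0.0203, g' = -0.918 → ψ₁ = 0.658
Converged at ψ₁ = 0.658.
Drum-1 compositions:
  1: x = 0.277, y = 0.660
  2: x = 0.065, y = 0.136
  3: x = 0.657, y = 0.204
Drum-2 feed = drum-1 vapor: z₂ = (0.6601, 0.1362, 0.2037).
Drum 2:
Let ψ₂ = V/F and solve Σ zᵢ(Kᵢ−1)/(1+ψ₂(Kᵢ−1)) = 0.
Check two-phase: ΣzᵢKᵢ = 1.225 > 1 and Σzᵢ/Kᵢ = 1.555 > 1, so g(0) = 0.225 > 0 and g(1) = -0.555 < 0.
Iterate (Newton) starting at ψ₂ = 0.5:
  ψ₂ = 0.500: g = 0.0394, g' = -0.486 → ψ₂ = 0.581
  ψ₂ = 0.581: g = -0.0032, g' = -0.571 → ψ₂ = 0.575
Converged at ψ₂ = 0.575.
  1: x = 0.508, y = 0.772
  2: x = 0.114, y = 0.152
  3: x = 0.377, y = 0.075

x_2 (drum 2) = 0.114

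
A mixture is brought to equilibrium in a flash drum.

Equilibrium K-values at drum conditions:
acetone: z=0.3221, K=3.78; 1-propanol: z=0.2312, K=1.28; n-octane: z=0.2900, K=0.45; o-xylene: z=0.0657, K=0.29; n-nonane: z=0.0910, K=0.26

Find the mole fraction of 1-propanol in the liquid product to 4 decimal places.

Material balance + equilibrium reduce to Σ zᵢ(Kᵢ−1)/(1+V/F(Kᵢ−1)) = 0.
Check two-phase: ΣzᵢKᵢ = 1.6867 > 1 and Σzᵢ/Kᵢ = 1.4868 > 1, so g(0) = 0.6867 > 0 and g(1) = -0.4868 < 0.
Iterate (Newton) starting at V/F = 0.5:
  V/F = 0.5000: g = 0.03224, g' = -0.8218 → V/F = 0.5392
  V/F = 0.5392: g = 0.00017, g' = -0.8145 → V/F = 0.5394
Converged at V/F = 0.5394.
Compositions from xᵢ = zᵢ/(1+V/F(Kᵢ−1)), yᵢ = Kᵢxᵢ:
  acetone: x = 0.1289, y = 0.4871
  1-propanol: x = 0.2009, y = 0.2571
  n-octane: x = 0.4123, y = 0.1856
  o-xylene: x = 0.1065, y = 0.0309
  n-nonane: x = 0.1515, y = 0.0394

x_1-propanol = 0.2009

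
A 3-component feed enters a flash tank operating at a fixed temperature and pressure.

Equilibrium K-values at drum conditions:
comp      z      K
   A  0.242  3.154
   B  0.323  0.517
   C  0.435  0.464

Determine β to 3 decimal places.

Rachford–Rice: g(β) = Σ zᵢ(Kᵢ−1)/(1+β(Kᵢ−1)) = 0.
Check two-phase: ΣzᵢKᵢ = 1.132 > 1 and Σzᵢ/Kᵢ = 1.639 > 1, so g(0) = 0.132 > 0 and g(1) = -0.639 < 0.
Newton iteration, β⁰ = 0.5:
  β = 0.500: g = -0.2732, g' = -0.624 → β = 0.062
  β = 0.062: g = 0.0573, g' = -1.086 → β = 0.115
  β = 0.115: g = 0.0039, g' = -0.947 → β = 0.119
Converged at β = 0.119.

β = 0.119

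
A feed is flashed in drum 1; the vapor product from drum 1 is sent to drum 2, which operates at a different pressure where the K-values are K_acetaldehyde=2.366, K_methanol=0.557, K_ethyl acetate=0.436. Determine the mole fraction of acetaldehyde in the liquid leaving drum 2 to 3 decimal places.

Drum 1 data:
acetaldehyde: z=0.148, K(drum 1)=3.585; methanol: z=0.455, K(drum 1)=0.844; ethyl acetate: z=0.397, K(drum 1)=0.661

x_acetaldehyde (drum 2) = 0.266

Drum 1:
Newton iteration, ψ₁⁰ = 0.35:
  ψ₁ = 0.350: g = -0.0269, g' = -0.344 → ψ₁ = 0.272
  ψ₁ = 0.272: g = 0.0024, g' = -0.409 → ψ₁ = 0.278
Converged at ψ₁ = 0.278.
Drum-1 compositions:
  acetaldehyde: x = 0.086, y = 0.309
  methanol: x = 0.476, y = 0.401
  ethyl acetate: x = 0.438, y = 0.290
Drum-2 feed = drum-1 vapor: z₂ = (0.3089, 0.4014, 0.2897).
Drum 2:
Newton iteration, ψ₂⁰ = 0.51:
  ψ₂ = 0.510: g = -0.2103, g' = -0.513 → ψ₂ = 0.100
  ψ₂ = 0.100: g = 0.0119, g' = -0.636 → ψ₂ = 0.119
Converged at ψ₂ = 0.119.
  acetaldehyde: x = 0.266, y = 0.629
  methanol: x = 0.424, y = 0.236
  ethyl acetate: x = 0.311, y = 0.135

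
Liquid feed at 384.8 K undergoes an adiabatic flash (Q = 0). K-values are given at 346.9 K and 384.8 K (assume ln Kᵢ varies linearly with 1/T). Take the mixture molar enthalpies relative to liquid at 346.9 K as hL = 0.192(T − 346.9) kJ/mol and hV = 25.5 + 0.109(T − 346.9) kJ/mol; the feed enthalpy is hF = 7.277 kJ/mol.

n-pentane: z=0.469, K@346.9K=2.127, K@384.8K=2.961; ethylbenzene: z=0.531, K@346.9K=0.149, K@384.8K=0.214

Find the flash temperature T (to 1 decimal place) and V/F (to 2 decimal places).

Adiabatic flash: solve Rachford–Rice at each trial T, then check hF = ψ·hV(T) + (1−ψ)·hL(T).
  T = 346.9 K: K = (2.127, 0.149), RR gives ψ = 0.080, H_out = 2.039 kJ/mol
  T = 384.8 K: K = (2.961, 0.214), RR gives ψ = 0.326, H_out = 14.562 kJ/mol
  T = 365.9 K: K = (2.532, 0.180), RR gives ψ = 0.226, H_out = 9.046 kJ/mol
  T = 356.4 K: K = (2.326, 0.164), RR gives ψ = 0.161, H_out = 5.799 kJ/mol
  T = 361.1 K: K = (2.427, 0.172), RR gives ψ = 0.195, H_out = 7.457 kJ/mol
  T = 358.8 K: K = (2.378, 0.168), RR gives ψ = 0.178, H_out = 6.660 kJ/mol
Linear interpolation between T = 358.8 (H_out = 6.660) and T = 361.1 (H_out = 7.457) on hF = 7.277 gives T ≈ 360.6 K, at which ψ = 0.19.

T = 360.6 K, V/F = 0.19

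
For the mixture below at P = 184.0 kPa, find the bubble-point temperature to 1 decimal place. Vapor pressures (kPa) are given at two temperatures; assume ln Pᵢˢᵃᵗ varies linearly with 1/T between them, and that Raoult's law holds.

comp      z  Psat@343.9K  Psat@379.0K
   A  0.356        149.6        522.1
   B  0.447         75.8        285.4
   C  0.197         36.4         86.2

T = 361.8 K

Bubble-point temperature: ΣzᵢPᵢˢᵃᵗ(T) = P. Interpolate ln Pᵢˢᵃᵗ = aᵢ + bᵢ/T.
  T = 343.9 K: ΣzᵢPᵢˢᵃᵗ = 94.31 kPa
  T = 379.0 K: ΣzᵢPᵢˢᵃᵗ = 330.42 kPa
  T = 361.4 K: ΣzᵢPᵢˢᵃᵗ = 181.40 kPa
  T = 370.2 K: ΣzᵢPᵢˢᵃᵗ = 246.50 kPa
  T = 365.8 K: ΣzᵢPᵢˢᵃᵗ = 211.83 kPa
  T = 363.6 K: ΣzᵢPᵢˢᵃᵗ = 196.11 kPa
Interpolating between 361.4 K and 363.6 K gives T ≈ 361.8 K.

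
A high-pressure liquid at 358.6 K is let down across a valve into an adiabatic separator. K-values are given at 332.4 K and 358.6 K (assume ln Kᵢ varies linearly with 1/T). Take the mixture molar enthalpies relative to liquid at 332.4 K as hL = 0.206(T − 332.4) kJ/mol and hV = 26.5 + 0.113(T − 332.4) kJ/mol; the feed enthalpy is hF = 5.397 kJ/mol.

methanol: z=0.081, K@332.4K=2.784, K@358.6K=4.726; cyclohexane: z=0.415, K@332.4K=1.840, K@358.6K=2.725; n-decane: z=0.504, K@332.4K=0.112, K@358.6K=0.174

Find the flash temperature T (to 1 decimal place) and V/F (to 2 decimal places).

Adiabatic flash: solve Rachford–Rice at each trial T, then check hF = ψ·hV(T) + (1−ψ)·hL(T).
  T = 332.4 K: K = (2.784, 1.840, 0.112), RR gives ψ = 0.049, H_out = 1.293 kJ/mol
  T = 358.6 K: K = (4.726, 2.725, 0.174), RR gives ψ = 0.344, H_out = 13.675 kJ/mol
  T = 345.5 K: K = (3.664, 2.256, 0.141), RR gives ψ = 0.229, H_out = 8.481 kJ/mol
  T = 338.9 K: K = (3.199, 2.040, 0.126), RR gives ψ = 0.150, H_out = 5.226 kJ/mol
  T = 342.2 K: K = (3.426, 2.146, 0.133), RR gives ψ = 0.192, H_out = 6.927 kJ/mol
  T = 340.5 K: K = (3.307, 2.091, 0.129), RR gives ψ = 0.171, H_out = 6.071 kJ/mol
Linear interpolation between T = 338.9 (H_out = 5.226) and T = 340.5 (H_out = 6.071) on hF = 5.397 gives T ≈ 339.2 K, at which ψ = 0.15.

T = 339.2 K, V/F = 0.15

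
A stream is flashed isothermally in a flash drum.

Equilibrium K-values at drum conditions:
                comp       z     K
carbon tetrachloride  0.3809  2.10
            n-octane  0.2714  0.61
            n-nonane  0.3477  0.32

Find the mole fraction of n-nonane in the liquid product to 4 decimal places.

Material balance + equilibrium reduce to Σ zᵢ(Kᵢ−1)/(1+V/F(Kᵢ−1)) = 0.
g(0) = ΣzᵢKᵢ − 1 = 0.0767 and g(1) = 1 − Σzᵢ/Kᵢ = -0.7129, so a root lies in (0, 1).
Iterate (Newton) starting at V/F = 0.59:
  V/F = 0.5900: g = -0.27824, g' = -0.6875 → V/F = 0.1853
  V/F = 0.1853: g = -0.03657, g' = -0.5765 → V/F = 0.1219
  V/F = 0.1219: g = 0.00053, g' = -0.5950 → V/F = 0.1228
Converged at V/F = 0.1228.
Compositions from xᵢ = zᵢ/(1+V/F(Kᵢ−1)), yᵢ = Kᵢxᵢ:
  carbon tetrachloride: x = 0.3356, y = 0.7047
  n-octane: x = 0.2850, y = 0.1739
  n-nonane: x = 0.3794, y = 0.1214

x_n-nonane = 0.3794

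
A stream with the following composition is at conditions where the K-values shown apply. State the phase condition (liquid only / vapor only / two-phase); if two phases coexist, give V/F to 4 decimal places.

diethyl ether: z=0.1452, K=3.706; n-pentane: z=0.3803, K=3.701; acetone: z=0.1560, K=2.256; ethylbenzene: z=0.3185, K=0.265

two-phase, V/F = 0.7852

ΣzᵢKᵢ = 2.3819; Σzᵢ/Kᵢ = 1.4130.
Both exceed 1, so a two-phase solution exists.
Newton–Raphson from ψ = 0.5:
  ψ = 0.5000: g = 0.35423, g' = -1.2172 → ψ = 0.7910
  ψ = 0.7910: g = -0.00837, g' = -1.4337 → ψ = 0.7852
Converged at ψ = 0.7852.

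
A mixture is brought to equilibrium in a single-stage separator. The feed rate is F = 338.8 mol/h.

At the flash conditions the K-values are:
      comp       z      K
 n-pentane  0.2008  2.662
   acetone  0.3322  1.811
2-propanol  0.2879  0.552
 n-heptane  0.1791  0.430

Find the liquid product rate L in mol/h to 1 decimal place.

Rachford–Rice: g(V/F) = Σ zᵢ(Kᵢ−1)/(1+V/F(Kᵢ−1)) = 0.
Check two-phase: ΣzᵢKᵢ = 1.3721 > 1 and Σzᵢ/Kᵢ = 1.1969 > 1, so g(0) = 0.3721 > 0 and g(1) = -0.1969 < 0.
Newton–Raphson from V/F = 0.5:
  V/F = 0.5000: g = 0.06496, g' = -0.4858 → V/F = 0.6337
  V/F = 0.6337: g = 0.00056, g' = -0.4822 → V/F = 0.6349
Converged at V/F = 0.6349.
Then V = V/F·F = 0.6349·338.8 = 215.1 mol/h and L = F − V = 123.7 mol/h.

L = 123.7 mol/h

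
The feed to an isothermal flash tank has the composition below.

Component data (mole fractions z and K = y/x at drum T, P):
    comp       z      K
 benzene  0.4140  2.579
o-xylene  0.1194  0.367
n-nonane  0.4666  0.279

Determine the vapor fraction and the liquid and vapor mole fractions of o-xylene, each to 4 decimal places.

Material balance + equilibrium reduce to Σ zᵢ(Kᵢ−1)/(1+ψ(Kᵢ−1)) = 0.
Check two-phase: ΣzᵢKᵢ = 1.2417 > 1 and Σzᵢ/Kᵢ = 2.1583 > 1, so g(0) = 0.2417 > 0 and g(1) = -1.1583 < 0.
Newton iteration, ψ⁰ = 0.62:
  ψ = 0.6200: g = -0.40245, g' = -1.1864 → ψ = 0.2808
  ψ = 0.2808: g = -0.06082, g' = -0.9476 → ψ = 0.2166
  ψ = 0.2166: g = 0.00085, g' = -0.9780 → ψ = 0.2175
Converged at ψ = 0.2175.
Compositions from xᵢ = zᵢ/(1+ψ(Kᵢ−1)), yᵢ = Kᵢxᵢ:
  benzene: x = 0.3082, y = 0.7948
  o-xylene: x = 0.1385, y = 0.0508
  n-nonane: x = 0.5534, y = 0.1544

ψ = 0.2175, x_o-xylene = 0.1385, y_o-xylene = 0.0508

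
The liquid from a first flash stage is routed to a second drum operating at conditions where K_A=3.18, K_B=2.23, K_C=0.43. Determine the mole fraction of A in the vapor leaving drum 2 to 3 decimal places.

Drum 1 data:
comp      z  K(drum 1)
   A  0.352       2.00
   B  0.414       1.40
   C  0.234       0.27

Drum 1:
Rachford–Rice: g(ψ₁) = Σ zᵢ(Kᵢ−1)/(1+ψ₁(Kᵢ−1)) = 0.
Feasibility: ΣzᵢKᵢ = 1.347, Σzᵢ/Kᵢ = 1.338 — both > 1, two phases present.
Newton–Raphson from ψ₁ = 0.54:
  ψ₁ = 0.540: g = 0.0828, g' = -0.533 → ψ₁ = 0.695
  ψ₁ = 0.695: g = -0.0097, g' = -0.677 → ψ₁ = 0.681
Converged at ψ₁ = 0.681.
Drum-1 compositions:
  A: x = 0.209, y = 0.419
  B: x = 0.325, y = 0.456
  C: x = 0.465, y = 0.126
Drum-2 feed = drum-1 liquid: z₂ = (0.2094, 0.3254, 0.4652).
Drum 2:
Iterate (Newton) starting at ψ₂ = 0.5:
  ψ₂ = 0.500: g = 0.0954, g' = -0.712 → ψ₂ = 0.634
  ψ₂ = 0.634: g = 0.0013, g' = -0.701 → ψ₂ = 0.636
Converged at ψ₂ = 0.636.
  A: x = 0.088, y = 0.279
  B: x = 0.183, y = 0.407
  C: x = 0.730, y = 0.314

y_A (drum 2) = 0.279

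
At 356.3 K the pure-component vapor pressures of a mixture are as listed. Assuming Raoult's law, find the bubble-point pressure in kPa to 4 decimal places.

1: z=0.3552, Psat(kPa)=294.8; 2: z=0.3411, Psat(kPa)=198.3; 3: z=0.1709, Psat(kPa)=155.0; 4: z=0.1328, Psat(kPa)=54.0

At the bubble point ψ → 0, so ΣzᵢKᵢ = 1 with Kᵢ = Pᵢˢᵃᵗ/P ⇒ P = ΣzᵢPᵢˢᵃᵗ.
P = 0.3552·294.8 + 0.3411·198.3 + 0.1709·155.0 + 0.1328·54.0 = 206.0138 kPa

Pbub = 206.0138 kPa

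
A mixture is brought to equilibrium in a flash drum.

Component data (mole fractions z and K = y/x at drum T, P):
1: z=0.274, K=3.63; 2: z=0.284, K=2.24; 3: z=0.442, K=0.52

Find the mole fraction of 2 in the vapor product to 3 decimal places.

Material balance + equilibrium reduce to Σ zᵢ(Kᵢ−1)/(1+ψ(Kᵢ−1)) = 0.
g(0) = ΣzᵢKᵢ − 1 = 0.861 and g(1) = 1 − Σzᵢ/Kᵢ = -0.052, so a root lies in (0, 1).
Iterate (Newton) starting at ψ = 0.5:
  ψ = 0.500: g = 0.2495, g' = -0.696 → ψ = 0.858
  ψ = 0.858: g = 0.0310, g' = -0.576 → ψ = 0.912
Converged at ψ = 0.912.
Compositions from xᵢ = zᵢ/(1+ψ(Kᵢ−1)), yᵢ = Kᵢxᵢ:
  1: x = 0.081, y = 0.293
  2: x = 0.133, y = 0.299
  3: x = 0.786, y = 0.409

y_2 = 0.299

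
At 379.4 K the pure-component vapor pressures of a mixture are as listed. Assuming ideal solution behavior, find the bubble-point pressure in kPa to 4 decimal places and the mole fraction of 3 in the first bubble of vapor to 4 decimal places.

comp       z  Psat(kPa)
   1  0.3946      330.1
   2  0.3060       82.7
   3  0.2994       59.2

Pbub = 173.2881 kPa, y_3 = 0.1023

At the bubble point ψ → 0, so ΣzᵢKᵢ = 1 with Kᵢ = Pᵢˢᵃᵗ/P ⇒ P = ΣzᵢPᵢˢᵃᵗ.
P = 0.3946·330.1 + 0.3060·82.7 + 0.2994·59.2 = 173.2881 kPa
yᵢ = zᵢPᵢˢᵃᵗ/P ⇒ y_3 = 0.2994·59.2/173.2881 = 0.1023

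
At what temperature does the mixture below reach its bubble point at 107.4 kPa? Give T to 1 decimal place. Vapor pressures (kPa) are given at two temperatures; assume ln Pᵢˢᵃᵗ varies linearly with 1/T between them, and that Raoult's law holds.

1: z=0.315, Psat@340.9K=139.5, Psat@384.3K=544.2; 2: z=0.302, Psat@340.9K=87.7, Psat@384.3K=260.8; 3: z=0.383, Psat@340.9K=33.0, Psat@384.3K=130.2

T = 348.8 K

Bubble-point temperature: ΣzᵢPᵢˢᵃᵗ(T) = P. Interpolate ln Pᵢˢᵃᵗ = aᵢ + bᵢ/T.
  T = 340.9 K: ΣzᵢPᵢˢᵃᵗ = 83.07 kPa
  T = 384.3 K: ΣzᵢPᵢˢᵃᵗ = 300.05 kPa
  T = 362.6 K: ΣzᵢPᵢˢᵃᵗ = 163.74 kPa
  T = 351.8 K: ΣzᵢPᵢˢᵃᵗ = 117.97 kPa
  T = 346.4 K: ΣzᵢPᵢˢᵃᵗ = 99.41 kPa
  T = 349.1 K: ΣzᵢPᵢˢᵃᵗ = 108.36 kPa
Interpolating between 346.4 K and 349.1 K gives T ≈ 348.8 K.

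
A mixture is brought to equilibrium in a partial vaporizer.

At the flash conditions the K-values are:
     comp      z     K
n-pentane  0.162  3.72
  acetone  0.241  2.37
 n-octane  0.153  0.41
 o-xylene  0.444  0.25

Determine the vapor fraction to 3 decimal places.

ψ = 0.243

Iterate (Newton) starting at ψ = 0.5:
  ψ = 0.500: g = -0.2782, g' = -1.121 → ψ = 0.252
  ψ = 0.252: g = -0.0096, g' = -1.125 → ψ = 0.243
Converged at ψ = 0.243.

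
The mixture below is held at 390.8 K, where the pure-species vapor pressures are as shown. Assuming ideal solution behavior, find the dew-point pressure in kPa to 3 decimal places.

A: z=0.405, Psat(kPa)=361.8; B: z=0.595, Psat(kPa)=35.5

Pdew = 55.929 kPa

At the dew point ψ → 1, so Σzᵢ/Kᵢ = 1 with Kᵢ = Pᵢˢᵃᵗ/P ⇒ 1/P = Σzᵢ/Pᵢˢᵃᵗ.
1/P = 0.405/361.8 + 0.595/35.5 = 0.017880 ⇒ P = 55.929 kPa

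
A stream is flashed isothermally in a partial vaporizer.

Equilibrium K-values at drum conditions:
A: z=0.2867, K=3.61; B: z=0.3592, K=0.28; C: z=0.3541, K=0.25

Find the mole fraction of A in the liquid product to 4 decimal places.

Rachford–Rice: g(V/F) = Σ zᵢ(Kᵢ−1)/(1+V/F(Kᵢ−1)) = 0.
Check two-phase: ΣzᵢKᵢ = 1.2241 > 1 and Σzᵢ/Kᵢ = 2.7787 > 1, so g(0) = 0.2241 > 0 and g(1) = -1.7787 < 0.
Newton–Raphson from V/F = 0.32:
  V/F = 0.3200: g = -0.27775, g' = -1.2391 → V/F = 0.0958
  V/F = 0.0958: g = 0.03461, g' = -1.6957 → V/F = 0.1163
  V/F = 0.1163: g = 0.00089, g' = -1.6104 → V/F = 0.1168
Converged at V/F = 0.1168.
Compositions from xᵢ = zᵢ/(1+V/F(Kᵢ−1)), yᵢ = Kᵢxᵢ:
  A: x = 0.2197, y = 0.7932
  B: x = 0.3922, y = 0.1098
  C: x = 0.3881, y = 0.0970

x_A = 0.2197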